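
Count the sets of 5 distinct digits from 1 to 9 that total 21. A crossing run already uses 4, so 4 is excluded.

5 distinct digits from 1–9 sum between 15 and 35.
Dropping sets that contain 4.
Enumerating: {1,2,3,6,9}, {1,2,3,7,8}, {1,2,5,6,7}.

3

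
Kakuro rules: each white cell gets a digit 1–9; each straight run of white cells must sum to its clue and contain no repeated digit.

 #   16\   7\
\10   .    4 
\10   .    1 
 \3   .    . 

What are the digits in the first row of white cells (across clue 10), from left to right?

3 in 2 cells must be {1,2}; 7 in 3 cells must be {1,2,4}.
R1C1 = 10 − 4 = 6 completes the 10 across.
R2C1 = 10 − 1 = 9 completes the 10 across.
R3C1 = 16 − 15 = 1 completes the 16 down.
R3C2 = 3 − 1 = 2 completes the 3 across.

6 4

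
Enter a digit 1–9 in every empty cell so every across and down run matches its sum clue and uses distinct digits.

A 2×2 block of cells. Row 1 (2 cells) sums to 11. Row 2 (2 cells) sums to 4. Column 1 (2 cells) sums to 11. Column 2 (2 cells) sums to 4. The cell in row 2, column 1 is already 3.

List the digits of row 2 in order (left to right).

4 in 2 cells must be {1,3}.
(1,1) = 11 − 3 = 8 completes the 11 down.
(1,2) = 11 − 8 = 3 completes the 11 across.
(2,2) = 4 − 3 = 1 completes the 4 across.

3, 1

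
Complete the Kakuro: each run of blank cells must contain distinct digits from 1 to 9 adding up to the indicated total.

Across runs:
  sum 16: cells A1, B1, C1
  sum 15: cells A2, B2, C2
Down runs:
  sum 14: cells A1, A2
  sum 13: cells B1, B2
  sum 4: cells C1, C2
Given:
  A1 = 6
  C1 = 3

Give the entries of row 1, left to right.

4 in 2 cells must be {1,3}.
B1 = 16 − 9 = 7 completes the 16 across.
A2 = 14 − 6 = 8 completes the 14 down.
B2 = 13 − 7 = 6 completes the 13 down.
C2 = 15 − 14 = 1 completes the 15 across.

6, 7, 3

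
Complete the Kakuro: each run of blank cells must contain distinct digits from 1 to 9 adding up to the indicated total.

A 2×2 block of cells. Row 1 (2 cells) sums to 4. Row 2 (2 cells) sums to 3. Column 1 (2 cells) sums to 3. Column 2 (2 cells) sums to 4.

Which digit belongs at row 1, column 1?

4 in 2 cells must be {1,3}; 3 in 2 cells must be {1,2}.
The 4 across and the 3 down share only 1, so (1,1) = 1.
(1,2) = 4 − 1 = 3 completes the 4 across.
(2,1) = 3 − 1 = 2 completes the 3 down.
(2,2) = 3 − 2 = 1 completes the 3 across.

1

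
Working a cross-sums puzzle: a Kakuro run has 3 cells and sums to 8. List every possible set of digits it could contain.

{1,2,5}; {1,3,4}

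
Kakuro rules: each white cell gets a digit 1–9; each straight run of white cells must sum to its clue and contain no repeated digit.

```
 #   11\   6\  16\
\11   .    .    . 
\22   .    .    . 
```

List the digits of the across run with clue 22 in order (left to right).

8 5 9

16 in 2 cells must be {7,9}.
The 11 across and the 16 down share only 7, so R1C3 = 7.
The 22 across and the 6 down share only 5, so R2C2 = 5.
R2C3 = 16 − 7 = 9 completes the 16 down.
R1C1 = 3: the only remaining digit allowed by both the 11 across and the 11 down.
R1C2 = 11 − 10 = 1 completes the 11 across.
R2C1 = 22 − 14 = 8 completes the 22 across.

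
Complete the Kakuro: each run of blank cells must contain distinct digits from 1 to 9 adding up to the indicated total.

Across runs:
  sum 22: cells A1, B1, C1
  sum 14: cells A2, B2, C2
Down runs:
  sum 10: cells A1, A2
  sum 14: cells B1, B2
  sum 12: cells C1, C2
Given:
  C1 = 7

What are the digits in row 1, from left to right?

9, 6, 7

C2 = 12 − 7 = 5 completes the 12 down.
Nothing is forced directly, so branch on B2, whose candidates are 6 or 8. If B2 = 6: then B1 would have to be in {6,9} for the 22 across but in {8} for the 14 down — contradiction. So B2 = 8.
B1 = 14 − 8 = 6 completes the 14 down.
A2 = 14 − 13 = 1 completes the 14 across.
A1 = 22 − 13 = 9 completes the 22 across.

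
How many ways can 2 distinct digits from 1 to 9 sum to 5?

2 distinct digits from 1–9 sum between 3 and 17.
Enumerating: {1,4}, {2,3}.

2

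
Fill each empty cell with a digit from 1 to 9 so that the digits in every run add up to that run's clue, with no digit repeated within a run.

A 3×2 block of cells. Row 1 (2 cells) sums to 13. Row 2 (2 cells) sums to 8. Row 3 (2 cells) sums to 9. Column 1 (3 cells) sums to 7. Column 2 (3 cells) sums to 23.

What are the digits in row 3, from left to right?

1 8

7 in 3 cells must be {1,2,4}; 23 in 3 cells must be {6,8,9}.
The 13 across and the 7 down share only 4, so (1,1) = 4.
(1,2) = 13 − 4 = 9 completes the 13 across.
Given what's placed, (2,2) must be 6 to fit the 8 across and 23 down.
(3,2) = 23 − 15 = 8 completes the 23 down.
(2,1) = 8 − 6 = 2 completes the 8 across.
(3,1) = 9 − 8 = 1 completes the 9 across.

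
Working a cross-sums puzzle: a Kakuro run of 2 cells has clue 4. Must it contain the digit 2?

The only way to make 4 from 2 distinct digits is {1,3}, which does not contain 2.

No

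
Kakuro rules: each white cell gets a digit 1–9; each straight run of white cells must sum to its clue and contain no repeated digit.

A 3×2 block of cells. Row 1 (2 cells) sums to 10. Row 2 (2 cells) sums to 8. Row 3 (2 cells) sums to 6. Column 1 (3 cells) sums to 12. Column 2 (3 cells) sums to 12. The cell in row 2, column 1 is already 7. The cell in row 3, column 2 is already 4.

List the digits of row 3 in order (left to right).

2 4

(2,2) = 8 − 7 = 1 completes the 8 across.
(3,1) = 6 − 4 = 2 completes the 6 across.
(1,1) = 12 − 9 = 3 completes the 12 down.
(1,2) = 10 − 3 = 7 completes the 10 across.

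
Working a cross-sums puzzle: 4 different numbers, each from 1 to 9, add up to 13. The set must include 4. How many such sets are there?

2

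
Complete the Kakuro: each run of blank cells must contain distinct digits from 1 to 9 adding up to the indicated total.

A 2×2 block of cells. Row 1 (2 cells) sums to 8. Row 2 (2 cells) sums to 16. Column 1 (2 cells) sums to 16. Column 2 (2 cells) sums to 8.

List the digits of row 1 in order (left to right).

7, 1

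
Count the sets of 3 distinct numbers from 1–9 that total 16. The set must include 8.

3 distinct digits from 1–9 sum between 6 and 24.
Keeping only sets containing 8.
Enumerating: {1,7,8}, {2,6,8}, {3,5,8}.

3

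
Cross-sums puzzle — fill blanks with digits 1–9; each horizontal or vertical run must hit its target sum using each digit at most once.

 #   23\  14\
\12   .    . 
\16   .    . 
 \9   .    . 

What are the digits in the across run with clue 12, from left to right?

16 in 2 cells must be {7,9}; 23 in 3 cells must be {6,8,9}.
The 16 across and the 23 down share only 9, so R2C1 = 9.
R2C2 = 16 − 9 = 7 completes the 16 across.
Given what's placed, R1C1 must be 8 to fit the 12 across and 23 down.
R1C2 = 12 − 8 = 4 completes the 12 across.
R3C1 = 23 − 17 = 6 completes the 23 down.
R3C2 = 9 − 6 = 3 completes the 9 across.

8 4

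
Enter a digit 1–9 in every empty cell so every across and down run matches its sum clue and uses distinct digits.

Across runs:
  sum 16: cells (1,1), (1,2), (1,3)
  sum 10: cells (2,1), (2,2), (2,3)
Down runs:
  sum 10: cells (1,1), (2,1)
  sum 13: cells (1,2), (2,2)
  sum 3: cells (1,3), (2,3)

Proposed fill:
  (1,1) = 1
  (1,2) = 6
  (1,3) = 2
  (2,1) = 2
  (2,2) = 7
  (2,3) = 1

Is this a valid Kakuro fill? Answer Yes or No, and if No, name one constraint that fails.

No — the down run (1,1)–(2,1) sums to 3, not 10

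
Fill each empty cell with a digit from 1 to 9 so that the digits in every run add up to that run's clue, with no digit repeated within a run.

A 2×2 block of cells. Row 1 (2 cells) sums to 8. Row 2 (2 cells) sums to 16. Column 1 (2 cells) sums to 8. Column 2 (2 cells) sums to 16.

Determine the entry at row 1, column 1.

16 in 2 cells must be {7,9}.
The 8 across and the 16 down share only 7, so (1,2) = 7.
The 16 across and the 8 down share only 7, so (2,1) = 7.
(2,2) = 16 − 7 = 9 completes the 16 across.
(1,1) = 8 − 7 = 1 completes the 8 across.

1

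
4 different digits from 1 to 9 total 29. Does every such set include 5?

Yes

The only way to make 29 from 4 distinct digits is {5,7,8,9}, which contains 5.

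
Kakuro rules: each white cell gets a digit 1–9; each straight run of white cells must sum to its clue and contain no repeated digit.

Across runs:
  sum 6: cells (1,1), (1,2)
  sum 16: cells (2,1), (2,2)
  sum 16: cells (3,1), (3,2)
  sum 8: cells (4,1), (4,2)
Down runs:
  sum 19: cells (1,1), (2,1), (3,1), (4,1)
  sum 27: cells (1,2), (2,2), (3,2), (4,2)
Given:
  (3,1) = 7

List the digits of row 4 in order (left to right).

16 in 2 cells must be {7,9}.
Given what's placed, (2,1) must be 9 to fit the 16 across and 19 down.
(2,2) = 16 − 9 = 7 completes the 16 across.
(3,2) = 16 − 7 = 9 completes the 16 across.
(1,2) = 5: the only remaining digit allowed by both the 6 across and the 27 down.
(4,2) = 27 − 21 = 6 completes the 27 down.
(1,1) = 6 − 5 = 1 completes the 6 across.
(4,1) = 8 − 6 = 2 completes the 8 across.

2 6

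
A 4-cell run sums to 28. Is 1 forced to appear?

Counterexample: {4,7,8,9} sums to 28 without using 1.

No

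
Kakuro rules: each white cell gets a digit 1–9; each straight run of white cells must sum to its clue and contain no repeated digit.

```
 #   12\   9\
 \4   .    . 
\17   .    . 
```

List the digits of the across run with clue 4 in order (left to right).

4 in 2 cells must be {1,3}; 17 in 2 cells must be {8,9}.
The 4 across and the 12 down share only 3, so R1C1 = 3.
R1C2 = 4 − 3 = 1 completes the 4 across.
R2C1 = 12 − 3 = 9 completes the 12 down.
R2C2 = 17 − 9 = 8 completes the 17 across.

3, 1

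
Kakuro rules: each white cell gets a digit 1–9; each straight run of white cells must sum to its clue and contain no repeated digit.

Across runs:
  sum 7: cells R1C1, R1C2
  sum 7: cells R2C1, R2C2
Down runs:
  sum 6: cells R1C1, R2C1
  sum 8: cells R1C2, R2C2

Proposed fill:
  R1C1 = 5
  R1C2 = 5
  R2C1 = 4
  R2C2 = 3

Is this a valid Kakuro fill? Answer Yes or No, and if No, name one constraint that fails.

No — the across run R1C1–R1C2 sums to 10, not 7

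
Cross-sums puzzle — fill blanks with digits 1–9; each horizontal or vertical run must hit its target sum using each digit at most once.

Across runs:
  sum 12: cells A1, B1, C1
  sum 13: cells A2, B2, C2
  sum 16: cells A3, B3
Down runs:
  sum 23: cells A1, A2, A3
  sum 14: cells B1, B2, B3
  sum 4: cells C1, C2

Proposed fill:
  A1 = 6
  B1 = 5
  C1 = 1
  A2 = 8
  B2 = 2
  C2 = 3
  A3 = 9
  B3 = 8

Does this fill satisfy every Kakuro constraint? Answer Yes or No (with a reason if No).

No — the down run B1–B3 sums to 15, not 14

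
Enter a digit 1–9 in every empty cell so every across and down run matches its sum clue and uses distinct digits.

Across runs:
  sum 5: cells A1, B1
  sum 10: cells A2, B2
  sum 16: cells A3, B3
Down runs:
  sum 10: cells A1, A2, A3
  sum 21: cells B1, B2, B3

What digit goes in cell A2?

2

16 in 2 cells must be {7,9}.
The 5 across and the 21 down share only 4, so B1 = 4.
The 16 across and the 10 down share only 7, so A3 = 7.
B3 = 16 − 7 = 9 completes the 16 across.
A1 = 5 − 4 = 1 completes the 5 across.
A2 = 10 − 8 = 2 completes the 10 down.
B2 = 10 − 2 = 8 completes the 10 across.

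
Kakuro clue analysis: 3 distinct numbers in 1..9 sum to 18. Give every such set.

{1,8,9}; {2,7,9}; {3,6,9}; {3,7,8}; {4,5,9}; {4,6,8}; {5,6,7}

3 distinct digits from 1–9 sum between 6 and 24.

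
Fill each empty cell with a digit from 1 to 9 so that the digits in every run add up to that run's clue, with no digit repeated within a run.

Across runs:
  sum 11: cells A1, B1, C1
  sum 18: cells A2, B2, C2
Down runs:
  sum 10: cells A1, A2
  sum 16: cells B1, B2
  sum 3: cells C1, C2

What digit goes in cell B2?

16 in 2 cells must be {7,9}; 3 in 2 cells must be {1,2}.
The 11 across and the 16 down share only 7, so B1 = 7.
Given what's placed, C1 must be 1 to fit the 11 across and 3 down.
B2 = 16 − 7 = 9 completes the 16 down.
C2 = 3 − 1 = 2 completes the 3 down.
A1 = 11 − 8 = 3 completes the 11 across.
A2 = 18 − 11 = 7 completes the 18 across.

9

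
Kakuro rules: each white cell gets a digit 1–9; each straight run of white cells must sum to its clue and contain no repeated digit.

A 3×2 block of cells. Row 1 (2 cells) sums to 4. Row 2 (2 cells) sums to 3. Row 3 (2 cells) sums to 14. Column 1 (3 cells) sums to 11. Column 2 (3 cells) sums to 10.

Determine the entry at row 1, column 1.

1

4 in 2 cells must be {1,3}; 3 in 2 cells must be {1,2}.
Nothing is forced directly, so branch on (3,2), whose candidates are 5 or 6. If (3,2) = 5: then (3,1) would have to be in {9} for the 14 across but in {1,2,3,4,5,6,7,8} for the 11 down — contradiction. So (3,2) = 6.
Given what's placed, (2,2) must be 1 to fit the 3 across and 10 down.
(3,1) = 14 − 6 = 8 completes the 14 across.
(1,1) = 1: the only remaining digit allowed by both the 4 across and the 11 down.
(1,2) = 4 − 1 = 3 completes the 4 across.
(2,1) = 3 − 1 = 2 completes the 3 across.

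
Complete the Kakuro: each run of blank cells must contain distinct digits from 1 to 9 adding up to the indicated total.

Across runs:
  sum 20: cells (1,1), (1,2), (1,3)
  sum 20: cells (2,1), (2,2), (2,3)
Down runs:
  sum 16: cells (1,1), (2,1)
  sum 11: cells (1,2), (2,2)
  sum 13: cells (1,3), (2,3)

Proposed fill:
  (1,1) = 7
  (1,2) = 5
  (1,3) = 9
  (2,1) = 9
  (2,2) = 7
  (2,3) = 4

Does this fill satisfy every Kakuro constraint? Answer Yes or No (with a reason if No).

No — the across run (1,1)–(1,3) sums to 21, not 20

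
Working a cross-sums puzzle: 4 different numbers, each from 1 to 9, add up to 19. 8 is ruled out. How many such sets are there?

4 distinct digits from 1–9 sum between 10 and 30.
Dropping sets that contain 8.

7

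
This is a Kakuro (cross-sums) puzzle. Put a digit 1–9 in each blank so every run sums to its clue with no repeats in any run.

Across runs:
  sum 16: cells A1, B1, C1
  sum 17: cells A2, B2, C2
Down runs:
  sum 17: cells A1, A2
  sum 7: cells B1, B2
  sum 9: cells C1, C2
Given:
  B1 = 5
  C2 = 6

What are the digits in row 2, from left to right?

9 2 6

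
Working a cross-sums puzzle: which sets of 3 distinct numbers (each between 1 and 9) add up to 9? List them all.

{1,2,6}; {1,3,5}; {2,3,4}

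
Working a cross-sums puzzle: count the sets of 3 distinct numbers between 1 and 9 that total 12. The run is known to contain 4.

3 distinct digits from 1–9 sum between 6 and 24.
Keeping only sets containing 4.
Enumerating: {1,4,7}, {2,4,6}, {3,4,5}.

3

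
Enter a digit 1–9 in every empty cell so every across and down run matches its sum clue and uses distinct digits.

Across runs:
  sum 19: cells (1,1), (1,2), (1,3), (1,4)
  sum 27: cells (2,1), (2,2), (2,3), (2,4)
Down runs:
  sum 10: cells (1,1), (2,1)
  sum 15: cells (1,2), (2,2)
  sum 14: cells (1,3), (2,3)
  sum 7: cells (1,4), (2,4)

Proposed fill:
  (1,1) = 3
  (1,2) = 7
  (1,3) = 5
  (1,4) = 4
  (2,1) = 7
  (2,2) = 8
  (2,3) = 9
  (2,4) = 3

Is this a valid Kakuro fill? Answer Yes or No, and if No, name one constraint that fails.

Across: 3+7+5+4=19; 7+8+9+3=27. Down: 3+7=10; 7+8=15; 5+9=14; 4+3=7. No digit repeats within any run.

Yes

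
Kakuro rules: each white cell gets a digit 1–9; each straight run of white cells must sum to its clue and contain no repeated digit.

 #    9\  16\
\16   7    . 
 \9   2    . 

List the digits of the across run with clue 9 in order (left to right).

16 in 2 cells must be {7,9}.
R1C2 = 16 − 7 = 9 completes the 16 across.
R2C2 = 9 − 2 = 7 completes the 9 across.

2 7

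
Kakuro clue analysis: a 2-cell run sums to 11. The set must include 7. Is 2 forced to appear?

The only way to make 11 from 2 distinct digits under that restriction is {4,7}, which does not contain 2.

No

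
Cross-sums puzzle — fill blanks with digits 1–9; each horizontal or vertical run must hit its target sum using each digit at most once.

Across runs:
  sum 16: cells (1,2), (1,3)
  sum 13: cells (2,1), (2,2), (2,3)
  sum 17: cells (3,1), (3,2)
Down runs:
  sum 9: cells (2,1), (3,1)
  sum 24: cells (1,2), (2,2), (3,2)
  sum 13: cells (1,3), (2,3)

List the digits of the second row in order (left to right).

16 in 2 cells must be {7,9}; 17 in 2 cells must be {8,9}; 24 in 3 cells must be {7,8,9}.
The 17 across and the 9 down share only 8, so (3,1) = 8.
(3,2) = 17 − 8 = 9 completes the 17 across.
(1,2) = 7: the only remaining digit allowed by both the 16 across and the 24 down.
(1,3) = 16 − 7 = 9 completes the 16 across.
(2,1) = 9 − 8 = 1 completes the 9 down.
(2,2) = 24 − 16 = 8 completes the 24 down.
(2,3) = 13 − 9 = 4 completes the 13 across.

1 8 4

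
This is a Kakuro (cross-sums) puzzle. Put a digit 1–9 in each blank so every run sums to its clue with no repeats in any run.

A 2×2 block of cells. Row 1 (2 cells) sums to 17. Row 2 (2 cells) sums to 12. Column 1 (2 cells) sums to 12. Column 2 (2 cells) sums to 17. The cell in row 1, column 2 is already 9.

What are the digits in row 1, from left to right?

8 9

17 in 2 cells must be {8,9}.
(1,1) = 17 − 9 = 8 completes the 17 across.
(2,1) = 12 − 8 = 4 completes the 12 down.
(2,2) = 12 − 4 = 8 completes the 12 across.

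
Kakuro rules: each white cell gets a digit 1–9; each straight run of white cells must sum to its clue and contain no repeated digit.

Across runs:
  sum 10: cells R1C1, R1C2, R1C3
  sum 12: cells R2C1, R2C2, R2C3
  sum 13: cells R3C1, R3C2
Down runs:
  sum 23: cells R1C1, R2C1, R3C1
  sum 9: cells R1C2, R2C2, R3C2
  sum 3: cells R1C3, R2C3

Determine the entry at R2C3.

2

23 in 3 cells must be {6,8,9}; 3 in 2 cells must be {1,2}.
Only 6 fits R1C1 under both its across sum 10 and down sum 23.
Given what's placed, R1C3 must be 1 to fit the 10 across and 3 down.
R2C3 = 3 − 1 = 2 completes the 3 down.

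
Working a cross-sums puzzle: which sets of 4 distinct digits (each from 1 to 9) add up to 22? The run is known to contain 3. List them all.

{2,3,8,9}; {3,4,6,9}; {3,4,7,8}; {3,5,6,8}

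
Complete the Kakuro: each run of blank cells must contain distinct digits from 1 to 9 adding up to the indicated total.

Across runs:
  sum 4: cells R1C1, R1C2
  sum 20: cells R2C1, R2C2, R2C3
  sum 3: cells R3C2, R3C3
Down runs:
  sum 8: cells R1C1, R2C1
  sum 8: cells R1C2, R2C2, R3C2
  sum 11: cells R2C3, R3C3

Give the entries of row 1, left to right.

4 in 2 cells must be {1,3}; 3 in 2 cells must be {1,2}.
The 3 across and the 11 down share only 2, so R3C3 = 2.
R2C3 = 11 − 2 = 9 completes the 11 down.
R3C2 = 3 − 2 = 1 completes the 3 across.
R1C2 = 3: the only remaining digit allowed by both the 4 across and the 8 down.
R2C2 = 8 − 4 = 4 completes the 8 down.
R1C1 = 4 − 3 = 1 completes the 4 across.
R2C1 = 20 − 13 = 7 completes the 20 across.

1 3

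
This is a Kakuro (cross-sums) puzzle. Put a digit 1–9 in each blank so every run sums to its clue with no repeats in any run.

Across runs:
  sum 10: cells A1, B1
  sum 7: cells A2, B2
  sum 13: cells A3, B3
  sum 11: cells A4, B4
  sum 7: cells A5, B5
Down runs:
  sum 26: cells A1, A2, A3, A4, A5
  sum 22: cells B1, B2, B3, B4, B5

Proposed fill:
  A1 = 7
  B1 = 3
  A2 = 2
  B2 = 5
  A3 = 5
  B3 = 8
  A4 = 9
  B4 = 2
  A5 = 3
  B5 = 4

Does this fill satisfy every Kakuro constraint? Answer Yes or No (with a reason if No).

Across: 7+3=10; 2+5=7; 5+8=13; 9+2=11; 3+4=7. Down: 7+2+5+9+3=26; 3+5+8+2+4=22. No digit repeats within any run.

Yes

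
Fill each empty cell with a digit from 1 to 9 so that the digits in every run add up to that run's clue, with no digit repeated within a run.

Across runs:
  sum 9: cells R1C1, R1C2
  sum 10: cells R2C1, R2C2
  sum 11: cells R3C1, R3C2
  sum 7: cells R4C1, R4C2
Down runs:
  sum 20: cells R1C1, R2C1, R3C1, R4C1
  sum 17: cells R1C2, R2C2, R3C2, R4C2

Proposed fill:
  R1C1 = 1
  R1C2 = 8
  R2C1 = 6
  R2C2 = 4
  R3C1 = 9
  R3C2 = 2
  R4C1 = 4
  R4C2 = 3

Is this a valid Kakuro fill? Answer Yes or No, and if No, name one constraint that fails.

Across: 1+8=9; 6+4=10; 9+2=11; 4+3=7. Down: 1+6+9+4=20; 8+4+2+3=17. No digit repeats within any run.

Yes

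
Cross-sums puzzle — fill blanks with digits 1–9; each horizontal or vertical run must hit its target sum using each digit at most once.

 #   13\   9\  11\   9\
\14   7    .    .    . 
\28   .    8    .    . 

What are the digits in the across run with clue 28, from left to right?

6 8 9 5

R1C2 = 9 − 8 = 1 completes the 9 down.
R2C1 = 13 − 7 = 6 completes the 13 down.
Given what's placed, R2C4 must be 5 to fit the 28 across and 9 down.
R1C4 = 9 − 5 = 4 completes the 9 down.
R2C3 = 28 − 19 = 9 completes the 28 across.
R1C3 = 14 − 12 = 2 completes the 14 across.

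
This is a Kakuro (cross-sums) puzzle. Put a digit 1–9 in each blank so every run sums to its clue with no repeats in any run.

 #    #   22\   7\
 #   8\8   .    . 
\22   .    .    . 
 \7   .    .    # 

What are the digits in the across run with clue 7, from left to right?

Nothing is forced directly, so branch on R3C2, whose candidates are 5 or 6. If R3C2 = 5: then R1C2 would have to be in {1,2,3,5,6,7} for the 8 across but in {8,9} for the 22 down — contradiction. So R3C2 = 6.
R1C2 = 7: the only remaining digit allowed by both the 8 across and the 22 down.
R1C3 = 8 − 7 = 1 completes the 8 across.
R2C2 = 22 − 13 = 9 completes the 22 down.
R2C3 = 7 − 1 = 6 completes the 7 down.
R3C1 = 7 − 6 = 1 completes the 7 across.
R2C1 = 22 − 15 = 7 completes the 22 across.

1 6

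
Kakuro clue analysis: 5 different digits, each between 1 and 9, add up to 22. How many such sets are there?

9

5 distinct digits from 1–9 sum between 15 and 35.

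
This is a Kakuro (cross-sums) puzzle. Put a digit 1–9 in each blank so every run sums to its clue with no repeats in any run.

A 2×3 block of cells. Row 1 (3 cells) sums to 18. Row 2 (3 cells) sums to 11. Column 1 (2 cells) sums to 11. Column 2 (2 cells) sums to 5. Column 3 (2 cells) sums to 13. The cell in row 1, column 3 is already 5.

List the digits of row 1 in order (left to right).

9 4 5

Given what's placed, (1,2) must be 4 to fit the 18 across and 5 down.
(2,2) = 5 − 4 = 1 completes the 5 down.
(2,3) = 13 − 5 = 8 completes the 13 down.
(1,1) = 18 − 9 = 9 completes the 18 across.
(2,1) = 11 − 9 = 2 completes the 11 across.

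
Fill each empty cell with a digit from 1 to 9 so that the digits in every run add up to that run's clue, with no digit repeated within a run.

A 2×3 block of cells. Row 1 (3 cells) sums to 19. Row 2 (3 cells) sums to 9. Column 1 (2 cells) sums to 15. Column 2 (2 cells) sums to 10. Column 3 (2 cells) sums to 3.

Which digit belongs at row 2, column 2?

3 in 2 cells must be {1,2}.
The 19 across and the 3 down share only 2, so (1,3) = 2.
The 9 across and the 15 down share only 6, so (2,1) = 6.
(2,3) = 3 − 2 = 1 completes the 3 down.
(1,1) = 15 − 6 = 9 completes the 15 down.
(1,2) = 19 − 11 = 8 completes the 19 across.
(2,2) = 9 − 7 = 2 completes the 9 across.

2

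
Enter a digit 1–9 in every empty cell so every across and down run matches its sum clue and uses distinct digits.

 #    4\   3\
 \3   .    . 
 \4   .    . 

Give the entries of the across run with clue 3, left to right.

1 2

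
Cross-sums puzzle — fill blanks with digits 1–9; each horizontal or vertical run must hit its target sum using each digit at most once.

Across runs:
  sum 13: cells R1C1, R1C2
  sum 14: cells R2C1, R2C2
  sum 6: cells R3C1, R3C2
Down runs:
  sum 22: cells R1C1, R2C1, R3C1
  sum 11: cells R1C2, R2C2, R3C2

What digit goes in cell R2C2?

6

The 6 across and the 22 down share only 5, so R3C1 = 5.
R3C2 = 6 − 5 = 1 completes the 6 across.
Nothing is forced directly, so branch on R1C1, whose candidates are 8 or 9. If R1C1 = 8: then R1C2 would have to be in {5} for the 13 across but in {2,3,4,6,7,8} for the 11 down — contradiction. So R1C1 = 9.
R1C2 = 13 − 9 = 4 completes the 13 across.
R2C1 = 22 − 14 = 8 completes the 22 down.
R2C2 = 14 − 8 = 6 completes the 14 across.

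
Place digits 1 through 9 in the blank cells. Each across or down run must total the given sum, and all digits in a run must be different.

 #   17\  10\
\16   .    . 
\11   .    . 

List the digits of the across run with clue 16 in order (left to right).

9 7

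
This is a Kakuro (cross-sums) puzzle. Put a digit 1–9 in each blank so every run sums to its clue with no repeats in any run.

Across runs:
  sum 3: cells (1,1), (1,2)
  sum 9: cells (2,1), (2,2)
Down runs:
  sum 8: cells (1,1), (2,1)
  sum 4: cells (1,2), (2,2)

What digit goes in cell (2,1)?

3 in 2 cells must be {1,2}; 4 in 2 cells must be {1,3}.
The 3 across and the 4 down share only 1, so (1,2) = 1.
(2,2) = 4 − 1 = 3 completes the 4 down.
(1,1) = 3 − 1 = 2 completes the 3 across.
(2,1) = 9 − 3 = 6 completes the 9 across.

6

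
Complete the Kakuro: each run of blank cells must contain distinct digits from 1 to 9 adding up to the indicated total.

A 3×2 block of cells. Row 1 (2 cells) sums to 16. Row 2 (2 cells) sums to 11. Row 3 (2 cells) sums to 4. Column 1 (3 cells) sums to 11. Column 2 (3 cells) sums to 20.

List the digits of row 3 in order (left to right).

16 in 2 cells must be {7,9}; 4 in 2 cells must be {1,3}.
The 16 across and the 11 down share only 7, so (1,1) = 7.
(1,2) = 16 − 7 = 9 completes the 16 across.
Given what's placed, (2,1) must be 3 to fit the 11 across and 11 down.
(2,2) = 11 − 3 = 8 completes the 11 across.
(3,1) = 11 − 10 = 1 completes the 11 down.
(3,2) = 4 − 1 = 3 completes the 4 across.

1, 3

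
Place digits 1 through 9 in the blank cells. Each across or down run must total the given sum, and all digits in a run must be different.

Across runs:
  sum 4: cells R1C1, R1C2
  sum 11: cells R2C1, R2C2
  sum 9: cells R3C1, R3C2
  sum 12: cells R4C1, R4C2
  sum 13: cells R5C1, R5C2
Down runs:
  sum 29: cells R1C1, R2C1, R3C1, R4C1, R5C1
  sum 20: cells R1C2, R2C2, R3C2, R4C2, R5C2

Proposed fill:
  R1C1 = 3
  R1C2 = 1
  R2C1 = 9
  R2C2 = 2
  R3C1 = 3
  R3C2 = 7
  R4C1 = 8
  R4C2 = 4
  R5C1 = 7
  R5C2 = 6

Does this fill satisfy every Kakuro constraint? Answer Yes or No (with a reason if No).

No — the across run R3C1–R3C2 sums to 10, not 9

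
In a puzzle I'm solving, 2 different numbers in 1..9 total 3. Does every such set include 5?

The only way to make 3 from 2 distinct digits is {1,2}, which does not contain 5.

No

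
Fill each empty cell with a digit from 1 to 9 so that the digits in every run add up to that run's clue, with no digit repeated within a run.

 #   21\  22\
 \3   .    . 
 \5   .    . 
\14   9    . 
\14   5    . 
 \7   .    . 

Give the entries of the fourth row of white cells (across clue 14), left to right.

5 9

3 in 2 cells must be {1,2}.
R3C2 = 14 − 9 = 5 completes the 14 across.
R4C2 = 14 − 5 = 9 completes the 14 across.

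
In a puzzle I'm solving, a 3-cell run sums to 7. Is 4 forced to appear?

The only way to make 7 from 3 distinct digits is {1,2,4}, which contains 4.

Yes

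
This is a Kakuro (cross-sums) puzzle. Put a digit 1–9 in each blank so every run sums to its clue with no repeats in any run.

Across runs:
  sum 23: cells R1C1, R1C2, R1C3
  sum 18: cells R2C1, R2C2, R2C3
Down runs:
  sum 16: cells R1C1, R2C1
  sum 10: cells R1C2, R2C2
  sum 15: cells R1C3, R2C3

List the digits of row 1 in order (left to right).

9 8 6

23 in 3 cells must be {6,8,9}; 16 in 2 cells must be {7,9}.
The 23 across and the 16 down share only 9, so R1C1 = 9.
R2C1 = 16 − 9 = 7 completes the 16 down.
Nothing is forced directly, so branch on R1C2, whose candidates are 6 or 8. If R1C2 = 6: that forces R1C3 = 8, after which R2C2 would have to be in {2,3,5,6,8,9} for the 18 across but in {4} for the 10 down — contradiction. So R1C2 = 8.
R1C3 = 23 − 17 = 6 completes the 23 across.
R2C2 = 10 − 8 = 2 completes the 10 down.
R2C3 = 18 − 9 = 9 completes the 18 across.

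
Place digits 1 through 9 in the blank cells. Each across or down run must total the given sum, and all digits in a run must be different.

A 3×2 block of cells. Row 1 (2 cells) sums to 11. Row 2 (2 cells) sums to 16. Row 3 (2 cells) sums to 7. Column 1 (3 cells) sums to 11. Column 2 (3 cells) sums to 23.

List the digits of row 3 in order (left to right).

16 in 2 cells must be {7,9}; 23 in 3 cells must be {6,8,9}.
The 16 across and the 11 down share only 7, so (2,1) = 7.
(2,2) = 16 − 7 = 9 completes the 16 across.
Given what's placed, (3,2) must be 6 to fit the 7 across and 23 down.
(1,1) = 3: the only remaining digit allowed by both the 11 across and the 11 down.
(1,2) = 11 − 3 = 8 completes the 11 across.
(3,1) = 7 − 6 = 1 completes the 7 across.

1 6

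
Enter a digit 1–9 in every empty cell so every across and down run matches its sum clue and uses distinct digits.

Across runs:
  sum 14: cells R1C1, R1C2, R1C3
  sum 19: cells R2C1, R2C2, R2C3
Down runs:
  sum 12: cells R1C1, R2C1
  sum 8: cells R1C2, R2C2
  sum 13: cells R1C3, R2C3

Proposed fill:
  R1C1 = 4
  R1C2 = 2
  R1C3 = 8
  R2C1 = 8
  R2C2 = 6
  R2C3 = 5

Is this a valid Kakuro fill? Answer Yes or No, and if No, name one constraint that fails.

Across: 4+2+8=14; 8+6+5=19. Down: 4+8=12; 2+6=8; 8+5=13. No digit repeats within any run.

Yes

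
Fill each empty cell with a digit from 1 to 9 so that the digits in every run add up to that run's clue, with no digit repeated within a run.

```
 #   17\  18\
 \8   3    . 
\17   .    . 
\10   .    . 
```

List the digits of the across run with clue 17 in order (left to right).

17 in 2 cells must be {8,9}.
R1C2 = 8 − 3 = 5 completes the 8 across.
R2C2 = 9: the only remaining digit allowed by both the 17 across and the 18 down.
R3C2 = 18 − 14 = 4 completes the 18 down.
R2C1 = 17 − 9 = 8 completes the 17 across.
R3C1 = 10 − 4 = 6 completes the 10 across.

8, 9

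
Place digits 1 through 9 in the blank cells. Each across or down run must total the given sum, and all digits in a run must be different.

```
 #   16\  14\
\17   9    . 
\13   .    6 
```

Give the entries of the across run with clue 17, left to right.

9 8

17 in 2 cells must be {8,9}; 16 in 2 cells must be {7,9}.
R1C2 = 17 − 9 = 8 completes the 17 across.
R2C1 = 13 − 6 = 7 completes the 13 across.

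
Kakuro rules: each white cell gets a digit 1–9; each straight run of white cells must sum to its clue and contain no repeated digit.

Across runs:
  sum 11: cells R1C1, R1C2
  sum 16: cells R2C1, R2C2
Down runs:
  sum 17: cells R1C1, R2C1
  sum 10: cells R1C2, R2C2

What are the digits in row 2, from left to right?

9, 7

16 in 2 cells must be {7,9}; 17 in 2 cells must be {8,9}.
The 16 across and the 17 down share only 9, so R2C1 = 9.
R2C2 = 16 − 9 = 7 completes the 16 across.
R1C1 = 17 − 9 = 8 completes the 17 down.
R1C2 = 11 − 8 = 3 completes the 11 across.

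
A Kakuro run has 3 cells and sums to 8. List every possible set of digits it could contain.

3 distinct digits from 1–9 sum between 6 and 24.

{1,2,5}; {1,3,4}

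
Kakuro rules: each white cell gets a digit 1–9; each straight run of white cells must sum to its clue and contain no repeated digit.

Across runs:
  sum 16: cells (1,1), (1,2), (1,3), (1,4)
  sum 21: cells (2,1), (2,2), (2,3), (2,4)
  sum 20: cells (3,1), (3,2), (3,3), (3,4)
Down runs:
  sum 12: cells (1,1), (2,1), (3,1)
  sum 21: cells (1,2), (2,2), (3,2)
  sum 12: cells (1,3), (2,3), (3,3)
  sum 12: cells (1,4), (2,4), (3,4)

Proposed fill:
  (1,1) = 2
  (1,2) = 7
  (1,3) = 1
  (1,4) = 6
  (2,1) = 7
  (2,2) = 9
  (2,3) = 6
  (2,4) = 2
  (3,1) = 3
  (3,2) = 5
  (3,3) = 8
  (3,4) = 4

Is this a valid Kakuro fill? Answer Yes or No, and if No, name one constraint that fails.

No — the across run (2,1)–(2,4) sums to 24, not 21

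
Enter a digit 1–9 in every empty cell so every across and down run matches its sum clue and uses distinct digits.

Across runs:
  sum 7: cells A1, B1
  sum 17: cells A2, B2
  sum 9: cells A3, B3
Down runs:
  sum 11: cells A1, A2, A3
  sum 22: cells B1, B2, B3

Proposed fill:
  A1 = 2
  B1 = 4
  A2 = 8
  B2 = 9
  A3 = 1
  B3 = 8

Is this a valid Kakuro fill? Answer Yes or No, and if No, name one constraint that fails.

No — the down run B1–B3 sums to 21, not 22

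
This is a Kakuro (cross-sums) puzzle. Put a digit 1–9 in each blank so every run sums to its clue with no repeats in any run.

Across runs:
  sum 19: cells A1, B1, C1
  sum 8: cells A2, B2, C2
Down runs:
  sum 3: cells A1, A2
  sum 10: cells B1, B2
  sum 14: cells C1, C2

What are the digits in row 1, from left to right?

2 8 9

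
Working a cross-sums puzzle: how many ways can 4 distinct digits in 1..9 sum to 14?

5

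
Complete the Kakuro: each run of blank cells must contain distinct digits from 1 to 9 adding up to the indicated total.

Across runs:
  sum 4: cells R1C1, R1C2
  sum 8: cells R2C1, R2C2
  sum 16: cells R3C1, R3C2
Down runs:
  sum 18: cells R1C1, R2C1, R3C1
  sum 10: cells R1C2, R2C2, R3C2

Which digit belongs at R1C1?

4 in 2 cells must be {1,3}; 16 in 2 cells must be {7,9}.
The 16 across and the 10 down share only 7, so R3C2 = 7.
Given what's placed, R1C2 must be 1 to fit the 4 across and 10 down.
R2C2 = 10 − 8 = 2 completes the 10 down.
R3C1 = 16 − 7 = 9 completes the 16 across.
R1C1 = 4 − 1 = 3 completes the 4 across.
R2C1 = 8 − 2 = 6 completes the 8 across.

3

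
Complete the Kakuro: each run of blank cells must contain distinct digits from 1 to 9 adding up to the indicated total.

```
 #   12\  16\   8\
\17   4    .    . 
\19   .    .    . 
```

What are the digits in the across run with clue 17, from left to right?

16 in 2 cells must be {7,9}.
R1C2 = 7: the only remaining digit allowed by both the 17 across and the 16 down.
R1C3 = 17 − 11 = 6 completes the 17 across.
R2C1 = 12 − 4 = 8 completes the 12 down.
R2C2 = 16 − 7 = 9 completes the 16 down.
R2C3 = 19 − 17 = 2 completes the 19 across.

4, 7, 6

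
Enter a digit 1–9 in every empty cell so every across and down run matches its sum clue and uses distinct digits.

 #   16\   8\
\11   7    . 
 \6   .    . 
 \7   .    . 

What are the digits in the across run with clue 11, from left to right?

7 4

R1C2 = 11 − 7 = 4 completes the 11 across.
Given what's placed, R2C2 must be 1 to fit the 6 across and 8 down.
R3C2 = 8 − 5 = 3 completes the 8 down.
R2C1 = 6 − 1 = 5 completes the 6 across.
R3C1 = 7 − 3 = 4 completes the 7 across.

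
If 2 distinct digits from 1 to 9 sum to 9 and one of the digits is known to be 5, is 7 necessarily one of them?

The only way to make 9 from 2 distinct digits under that restriction is {4,5}, which does not contain 7.

No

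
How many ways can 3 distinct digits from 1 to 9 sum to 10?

3 distinct digits from 1–9 sum between 6 and 24.
Enumerating: {1,2,7}, {1,3,6}, {1,4,5}, {2,3,5}.

4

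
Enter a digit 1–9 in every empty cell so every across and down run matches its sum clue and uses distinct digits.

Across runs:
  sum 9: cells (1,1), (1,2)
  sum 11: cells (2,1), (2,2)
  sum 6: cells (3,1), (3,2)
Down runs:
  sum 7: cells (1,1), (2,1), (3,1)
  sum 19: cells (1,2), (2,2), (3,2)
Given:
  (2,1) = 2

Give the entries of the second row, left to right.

2 9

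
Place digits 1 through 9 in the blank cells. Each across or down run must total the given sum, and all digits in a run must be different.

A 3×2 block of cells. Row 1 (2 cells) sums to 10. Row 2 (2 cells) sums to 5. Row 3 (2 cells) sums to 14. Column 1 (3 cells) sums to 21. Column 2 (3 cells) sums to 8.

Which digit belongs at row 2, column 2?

1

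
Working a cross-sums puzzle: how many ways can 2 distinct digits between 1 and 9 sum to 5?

2

2 distinct digits from 1–9 sum between 3 and 17.
Enumerating: {1,4}, {2,3}.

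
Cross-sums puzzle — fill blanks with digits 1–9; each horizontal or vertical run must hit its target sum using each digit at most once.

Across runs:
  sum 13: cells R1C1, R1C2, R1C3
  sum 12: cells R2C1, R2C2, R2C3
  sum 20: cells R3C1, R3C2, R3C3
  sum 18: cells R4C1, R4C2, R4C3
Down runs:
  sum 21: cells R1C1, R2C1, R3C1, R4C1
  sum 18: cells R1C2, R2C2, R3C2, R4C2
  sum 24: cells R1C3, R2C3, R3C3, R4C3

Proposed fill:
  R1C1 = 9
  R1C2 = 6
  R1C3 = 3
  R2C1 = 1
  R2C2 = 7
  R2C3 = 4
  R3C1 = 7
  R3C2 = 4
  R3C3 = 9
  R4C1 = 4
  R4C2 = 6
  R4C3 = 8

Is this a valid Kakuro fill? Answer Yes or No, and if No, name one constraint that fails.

No — the across run R1C1–R1C3 sums to 18, not 13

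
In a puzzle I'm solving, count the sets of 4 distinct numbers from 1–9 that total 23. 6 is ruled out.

4 distinct digits from 1–9 sum between 10 and 30.
Dropping sets that contain 6.
Enumerating: {1,5,8,9}, {2,4,8,9}, {2,5,7,9}, {3,4,7,9}, {3,5,7,8}.

5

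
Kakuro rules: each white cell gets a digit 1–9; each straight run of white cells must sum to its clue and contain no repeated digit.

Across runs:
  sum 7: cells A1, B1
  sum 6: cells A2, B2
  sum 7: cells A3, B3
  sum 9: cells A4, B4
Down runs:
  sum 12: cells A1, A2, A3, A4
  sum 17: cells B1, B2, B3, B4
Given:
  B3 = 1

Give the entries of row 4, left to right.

A3 = 7 − 1 = 6 completes the 7 across.
No cell is forced outright now. A1 can only be 1 or 2 or 3 (the digits allowed by both its 7 across and its 12 down). If A1 = 1: that forces B1 = 6, A2 = 2, after which B2 would have to be in {4} for the 6 across but in {2,3,7,8} for the 17 down — contradiction. If A1 = 2: that forces B1 = 5, A2 = 1, after which B2 would have to be in {5} for the 6 across but in {2,3,4,7,8,9} for the 17 down — contradiction. So A1 = 3.
B1 = 7 − 3 = 4 completes the 7 across.
B2 = 5: the only remaining digit allowed by both the 6 across and the 17 down.
B4 = 17 − 10 = 7 completes the 17 down.
A2 = 6 − 5 = 1 completes the 6 across.
A4 = 9 − 7 = 2 completes the 9 across.

2 7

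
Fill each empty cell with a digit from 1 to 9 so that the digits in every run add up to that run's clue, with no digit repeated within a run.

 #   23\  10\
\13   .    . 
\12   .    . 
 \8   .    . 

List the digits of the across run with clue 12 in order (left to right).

9 3

23 in 3 cells must be {6,8,9}.
The 8 across and the 23 down share only 6, so R3C1 = 6.
R3C2 = 8 − 6 = 2 completes the 8 across.
Nothing is forced directly, so branch on R1C1, whose candidates are 8 or 9. If R1C1 = 9: then R1C2 would have to be in {4} for the 13 across but in {1,3,5,7} for the 10 down — contradiction. So R1C1 = 8.
R1C2 = 13 − 8 = 5 completes the 13 across.
R2C1 = 23 − 14 = 9 completes the 23 down.
R2C2 = 12 − 9 = 3 completes the 12 across.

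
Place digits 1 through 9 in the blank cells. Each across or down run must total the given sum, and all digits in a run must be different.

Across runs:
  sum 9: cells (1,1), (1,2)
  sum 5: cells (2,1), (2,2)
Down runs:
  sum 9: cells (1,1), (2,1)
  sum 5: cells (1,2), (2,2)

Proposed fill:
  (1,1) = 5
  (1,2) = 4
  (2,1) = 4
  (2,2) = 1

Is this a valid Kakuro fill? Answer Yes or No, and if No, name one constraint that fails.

Across: 5+4=9; 4+1=5. Down: 5+4=9; 4+1=5. No digit repeats within any run.

Yes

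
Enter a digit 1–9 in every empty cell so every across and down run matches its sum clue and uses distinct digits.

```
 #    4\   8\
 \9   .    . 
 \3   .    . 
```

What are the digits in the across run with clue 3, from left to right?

3 in 2 cells must be {1,2}; 4 in 2 cells must be {1,3}.
The 3 across and the 4 down share only 1, so R2C1 = 1.
R2C2 = 3 − 1 = 2 completes the 3 across.
R1C1 = 4 − 1 = 3 completes the 4 down.
R1C2 = 9 − 3 = 6 completes the 9 across.

1 2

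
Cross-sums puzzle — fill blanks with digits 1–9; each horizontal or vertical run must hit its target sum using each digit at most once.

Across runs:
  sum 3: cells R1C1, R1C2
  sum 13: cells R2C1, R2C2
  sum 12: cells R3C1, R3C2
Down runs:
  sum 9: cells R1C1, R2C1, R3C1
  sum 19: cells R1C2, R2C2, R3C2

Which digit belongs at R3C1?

3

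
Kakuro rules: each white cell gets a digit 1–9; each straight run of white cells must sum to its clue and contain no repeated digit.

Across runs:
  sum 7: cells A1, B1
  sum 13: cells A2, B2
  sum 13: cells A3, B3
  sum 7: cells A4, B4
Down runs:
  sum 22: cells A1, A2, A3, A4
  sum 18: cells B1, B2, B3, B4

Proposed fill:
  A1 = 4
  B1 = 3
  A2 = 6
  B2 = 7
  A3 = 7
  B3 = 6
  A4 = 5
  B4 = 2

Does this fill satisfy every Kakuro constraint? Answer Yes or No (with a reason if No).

Yes

Across: 4+3=7; 6+7=13; 7+6=13; 5+2=7. Down: 4+6+7+5=22; 3+7+6+2=18. No digit repeats within any run.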